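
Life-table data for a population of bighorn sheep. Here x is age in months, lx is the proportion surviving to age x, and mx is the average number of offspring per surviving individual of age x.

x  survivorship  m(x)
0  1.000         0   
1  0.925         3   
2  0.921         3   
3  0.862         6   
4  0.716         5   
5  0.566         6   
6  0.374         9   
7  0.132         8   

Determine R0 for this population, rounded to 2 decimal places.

lx·mx by age: 0, 2.775, 2.763, 5.172, 3.58, 3.396, 3.366, 1.056
R0 = Σ lx·mx = 22.108 → 22.11

22.11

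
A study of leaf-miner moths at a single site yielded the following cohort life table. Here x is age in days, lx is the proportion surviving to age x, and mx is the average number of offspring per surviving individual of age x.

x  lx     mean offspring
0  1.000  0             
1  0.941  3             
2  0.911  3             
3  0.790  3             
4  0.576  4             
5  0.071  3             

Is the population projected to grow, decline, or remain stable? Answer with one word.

R0 = Σ lx·mx = 0 + 2.823 + 2.733 + 2.37 + 2.304 + 0.213 = 10.443
R0 > 1, so the population is growing.

growing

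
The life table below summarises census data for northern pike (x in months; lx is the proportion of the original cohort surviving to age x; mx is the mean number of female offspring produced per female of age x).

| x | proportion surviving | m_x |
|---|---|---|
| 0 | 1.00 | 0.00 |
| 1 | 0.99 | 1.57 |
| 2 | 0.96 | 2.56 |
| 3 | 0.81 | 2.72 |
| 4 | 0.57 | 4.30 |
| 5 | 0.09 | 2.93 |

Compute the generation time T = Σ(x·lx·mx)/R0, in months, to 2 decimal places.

2.71

lx·mx: 0, 1.5543, 2.4576, 2.2032, 2.451, 0.2637 → R0 = 8.9298
x·lx·mx: 0, 1.5543, 4.9152, 6.6096, 9.804, 1.3185 → Σ = 24.2016
T = 24.2016 / 8.9298 = 2.710206… → 2.71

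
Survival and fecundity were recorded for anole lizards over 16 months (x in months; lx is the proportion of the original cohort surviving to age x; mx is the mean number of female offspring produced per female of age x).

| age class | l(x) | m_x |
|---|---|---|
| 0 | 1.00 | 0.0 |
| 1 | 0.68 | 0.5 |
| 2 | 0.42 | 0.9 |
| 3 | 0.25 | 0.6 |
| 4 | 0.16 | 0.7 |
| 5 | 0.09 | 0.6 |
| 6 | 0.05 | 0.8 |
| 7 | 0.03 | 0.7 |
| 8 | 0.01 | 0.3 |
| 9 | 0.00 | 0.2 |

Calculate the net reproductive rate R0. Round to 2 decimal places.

1.10

lx·mx by age: 0, 0.34, 0.378, 0.15, 0.112, 0.054, 0.04, 0.021, 0.003, 0
R0 = Σ lx·mx = 1.098 → 1.10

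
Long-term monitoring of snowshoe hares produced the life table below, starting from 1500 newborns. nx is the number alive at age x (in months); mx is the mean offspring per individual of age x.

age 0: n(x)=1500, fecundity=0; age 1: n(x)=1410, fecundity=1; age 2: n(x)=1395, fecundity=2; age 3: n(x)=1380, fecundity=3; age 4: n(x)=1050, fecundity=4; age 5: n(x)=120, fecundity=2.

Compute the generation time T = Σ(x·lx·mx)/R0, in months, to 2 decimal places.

2.93

lx = nx/n0 = nx/1500: 1, 0.94, 0.93, 0.92, 0.7, 0.08
lx·mx: 0, 0.94, 1.86, 2.76, 2.8, 0.16 → R0 = 8.52
x·lx·mx: 0, 0.94, 3.72, 8.28, 11.2, 0.8 → Σ = 24.94
T = 24.94 / 8.52 = 2.92723… → 2.93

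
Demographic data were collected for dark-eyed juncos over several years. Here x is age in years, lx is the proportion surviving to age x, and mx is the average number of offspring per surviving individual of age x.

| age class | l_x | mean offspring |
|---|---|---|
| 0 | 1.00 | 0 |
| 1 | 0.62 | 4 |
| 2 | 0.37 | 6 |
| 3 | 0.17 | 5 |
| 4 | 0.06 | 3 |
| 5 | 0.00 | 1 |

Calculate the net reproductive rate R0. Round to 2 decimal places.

lx·mx by age: 0, 2.48, 2.22, 0.85, 0.18, 0
R0 = Σ lx·mx = 5.73 → 5.73

5.73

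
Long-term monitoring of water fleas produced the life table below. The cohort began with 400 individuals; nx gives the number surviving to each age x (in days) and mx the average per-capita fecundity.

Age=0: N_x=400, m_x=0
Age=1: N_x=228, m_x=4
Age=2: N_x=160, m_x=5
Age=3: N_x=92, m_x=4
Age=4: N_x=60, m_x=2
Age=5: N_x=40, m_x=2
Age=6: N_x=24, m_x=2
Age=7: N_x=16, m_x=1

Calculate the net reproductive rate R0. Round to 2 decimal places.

5.86

lx = nx/n0 = nx/400: 1, 0.57, 0.4, 0.23, 0.15, 0.1, 0.06, 0.04
lx·mx by age: 0, 2.28, 2, 0.92, 0.3, 0.2, 0.12, 0.04
R0 = Σ lx·mx = 5.86 → 5.86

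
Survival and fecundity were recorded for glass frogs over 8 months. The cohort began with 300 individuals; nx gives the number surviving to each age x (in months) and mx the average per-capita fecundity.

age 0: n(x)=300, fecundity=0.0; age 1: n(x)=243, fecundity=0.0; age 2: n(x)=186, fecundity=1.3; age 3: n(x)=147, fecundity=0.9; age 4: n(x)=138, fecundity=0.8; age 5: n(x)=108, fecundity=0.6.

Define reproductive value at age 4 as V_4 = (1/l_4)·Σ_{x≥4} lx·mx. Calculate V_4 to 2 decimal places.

1.27

lx = nx/n0 = nx/300: 1, 0.81, 0.62, 0.49, 0.46, 0.36
lx·mx for x ≥ 4: 0.368, 0.216 → sum = 0.584
V_4 = 0.584 / l_4 = 0.584 / 0.46 = 1.269565… → 1.27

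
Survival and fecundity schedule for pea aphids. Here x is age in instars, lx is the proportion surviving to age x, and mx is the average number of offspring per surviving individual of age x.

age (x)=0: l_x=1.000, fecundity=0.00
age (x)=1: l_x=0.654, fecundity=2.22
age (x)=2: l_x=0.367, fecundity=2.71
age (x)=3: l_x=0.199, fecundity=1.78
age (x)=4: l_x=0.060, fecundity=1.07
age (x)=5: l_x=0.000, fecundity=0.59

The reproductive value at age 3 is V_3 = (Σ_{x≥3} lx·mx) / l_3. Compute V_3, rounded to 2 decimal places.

lx·mx for x ≥ 3: 0.35422, 0.0642, 0 → sum = 0.41842
V_3 = 0.41842 / l_3 = 0.41842 / 0.199 = 2.102613… → 2.10

2.10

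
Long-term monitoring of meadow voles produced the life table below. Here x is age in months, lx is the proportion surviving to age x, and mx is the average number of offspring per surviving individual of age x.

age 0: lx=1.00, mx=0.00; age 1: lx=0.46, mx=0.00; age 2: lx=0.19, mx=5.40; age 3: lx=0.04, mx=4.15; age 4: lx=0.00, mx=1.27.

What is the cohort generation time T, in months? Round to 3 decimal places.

2.139

lx·mx: 0, 0, 1.026, 0.166, 0 → R0 = 1.192
x·lx·mx: 0, 0, 2.052, 0.498, 0 → Σ = 2.55
T = 2.55 / 1.192 = 2.139262… → 2.139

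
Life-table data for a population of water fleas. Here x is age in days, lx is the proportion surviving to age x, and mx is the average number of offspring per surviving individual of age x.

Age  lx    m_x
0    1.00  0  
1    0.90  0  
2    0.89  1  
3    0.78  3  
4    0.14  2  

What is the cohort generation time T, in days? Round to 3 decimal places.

2.826

lx·mx: 0, 0, 0.89, 2.34, 0.28 → R0 = 3.51
x·lx·mx: 0, 0, 1.78, 7.02, 1.12 → Σ = 9.92
T = 9.92 / 3.51 = 2.826211… → 2.826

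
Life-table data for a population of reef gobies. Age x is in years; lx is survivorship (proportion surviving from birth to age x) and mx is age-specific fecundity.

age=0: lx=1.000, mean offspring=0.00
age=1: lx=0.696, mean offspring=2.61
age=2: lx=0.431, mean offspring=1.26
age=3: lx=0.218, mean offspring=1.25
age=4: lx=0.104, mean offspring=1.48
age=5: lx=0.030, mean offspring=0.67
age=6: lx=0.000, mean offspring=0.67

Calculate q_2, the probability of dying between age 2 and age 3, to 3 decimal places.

0.494

q_2 = (l_2 − l_3) / l_2 = (0.431 − 0.218) / 0.431
     = 0.213 / 0.431 = 0.4942… → 0.494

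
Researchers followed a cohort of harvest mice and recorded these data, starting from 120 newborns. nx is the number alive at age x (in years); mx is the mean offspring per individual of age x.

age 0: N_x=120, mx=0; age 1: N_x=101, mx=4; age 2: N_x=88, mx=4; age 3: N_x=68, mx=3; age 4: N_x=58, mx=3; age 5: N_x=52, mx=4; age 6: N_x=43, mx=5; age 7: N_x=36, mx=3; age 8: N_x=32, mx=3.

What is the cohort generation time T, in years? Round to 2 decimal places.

3.56

lx = nx/n0 = nx/120: 1, 0.84167…, 0.73333…, 0.56667…, 0.48333…, 0.43333…, 0.35833…, 0.3, 0.26667…
lx·mx: 0, 3.366667…, 2.933333…, 1.7…, 1.45…, 1.733333…, 1.791667…, 0.9, 0.8… → R0 = 14.675…
x·lx·mx: 0, 3.366667…, 5.866667…, 5.1…, 5.8…, 8.666667…, 10.75…, 6.3, 6.4… → Σ = 52.25…
T = 52.25… / 14.675… = 3.560477… → 3.56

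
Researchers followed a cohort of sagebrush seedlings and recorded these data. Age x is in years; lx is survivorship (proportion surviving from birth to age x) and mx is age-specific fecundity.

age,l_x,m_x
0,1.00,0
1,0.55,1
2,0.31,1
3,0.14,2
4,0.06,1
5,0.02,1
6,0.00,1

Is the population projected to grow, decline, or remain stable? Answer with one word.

R0 = Σ lx·mx = 0 + 0.55 + 0.31 + 0.28 + 0.06 + 0.02 + 0 = 1.22
R0 > 1, so the population is growing.

growing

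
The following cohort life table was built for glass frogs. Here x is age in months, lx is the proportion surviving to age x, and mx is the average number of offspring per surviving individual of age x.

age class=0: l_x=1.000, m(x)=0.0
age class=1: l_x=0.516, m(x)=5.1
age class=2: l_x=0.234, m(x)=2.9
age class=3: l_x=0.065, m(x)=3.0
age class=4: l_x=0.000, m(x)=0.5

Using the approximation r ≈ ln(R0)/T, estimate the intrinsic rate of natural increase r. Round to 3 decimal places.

R0 = Σ lx·mx = 0 + 2.6316 + 0.6786 + 0.195 + 0 = 3.5052
Σ x·lx·mx = 4.5738; T = 4.5738/3.5052 = 1.30486…
r ≈ ln(R0)/T = ln(3.5052)/1.30486… = 0.96121… → 0.961

0.961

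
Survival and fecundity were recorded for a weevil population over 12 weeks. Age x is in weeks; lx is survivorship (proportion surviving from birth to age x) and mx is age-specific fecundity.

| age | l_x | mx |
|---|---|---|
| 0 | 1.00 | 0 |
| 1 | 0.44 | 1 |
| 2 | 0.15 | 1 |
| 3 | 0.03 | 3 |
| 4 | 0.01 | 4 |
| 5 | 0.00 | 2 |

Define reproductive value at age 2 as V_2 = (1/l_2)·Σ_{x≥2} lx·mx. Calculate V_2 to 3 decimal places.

lx·mx for x ≥ 2: 0.15, 0.09, 0.04, 0 → sum = 0.28
V_2 = 0.28 / l_2 = 0.28 / 0.15 = 1.866667… → 1.867

1.867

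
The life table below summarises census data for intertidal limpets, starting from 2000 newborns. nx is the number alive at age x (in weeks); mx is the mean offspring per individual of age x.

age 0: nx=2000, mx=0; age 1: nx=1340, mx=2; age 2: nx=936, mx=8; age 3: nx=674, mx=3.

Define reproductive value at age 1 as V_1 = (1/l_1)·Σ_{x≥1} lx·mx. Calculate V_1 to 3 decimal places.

lx = nx/n0 = nx/2000: 1, 0.67, 0.468, 0.337
lx·mx for x ≥ 1: 1.34, 3.744, 1.011 → sum = 6.095
V_1 = 6.095 / l_1 = 6.095 / 0.67 = 9.097015… → 9.097

9.097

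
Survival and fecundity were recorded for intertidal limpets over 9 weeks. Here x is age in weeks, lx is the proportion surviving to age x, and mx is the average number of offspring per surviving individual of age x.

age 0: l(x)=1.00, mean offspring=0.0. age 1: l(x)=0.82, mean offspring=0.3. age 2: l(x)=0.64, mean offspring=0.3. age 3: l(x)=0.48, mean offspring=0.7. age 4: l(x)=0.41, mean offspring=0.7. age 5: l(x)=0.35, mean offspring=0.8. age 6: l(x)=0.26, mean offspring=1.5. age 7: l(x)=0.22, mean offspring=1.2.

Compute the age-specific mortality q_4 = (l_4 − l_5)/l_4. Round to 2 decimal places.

0.15

q_4 = (l_4 − l_5) / l_4 = (0.41 − 0.35) / 0.41
     = 0.06 / 0.41 = 0.146341… → 0.15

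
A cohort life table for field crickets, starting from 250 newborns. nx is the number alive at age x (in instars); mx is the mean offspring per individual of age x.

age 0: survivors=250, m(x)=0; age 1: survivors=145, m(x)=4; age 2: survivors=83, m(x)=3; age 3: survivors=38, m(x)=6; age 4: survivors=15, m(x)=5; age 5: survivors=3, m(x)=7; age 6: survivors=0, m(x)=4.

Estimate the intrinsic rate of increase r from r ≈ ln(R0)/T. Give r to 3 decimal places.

lx = nx/n0 = nx/250: 1, 0.58, 0.332, 0.152, 0.06, 0.012, 0
R0 = Σ lx·mx = 0 + 2.32 + 0.996 + 0.912 + 0.3 + 0.084 + 0 = 4.612
Σ x·lx·mx = 8.668; T = 8.668/4.612 = 1.87944…
r ≈ ln(R0)/T = ln(4.612)/1.87944… = 0.81336… → 0.813

0.813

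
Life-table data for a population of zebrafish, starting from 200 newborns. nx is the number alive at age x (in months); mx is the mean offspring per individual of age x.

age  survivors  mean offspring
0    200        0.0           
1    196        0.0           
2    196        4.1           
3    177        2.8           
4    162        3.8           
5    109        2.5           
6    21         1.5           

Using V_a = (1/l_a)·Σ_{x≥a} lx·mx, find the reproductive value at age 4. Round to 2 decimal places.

lx = nx/n0 = nx/200: 1, 0.98, 0.98, 0.885, 0.81, 0.545, 0.105
lx·mx for x ≥ 4: 3.078, 1.3625, 0.1575 → sum = 4.598
V_4 = 4.598 / l_4 = 4.598 / 0.81 = 5.676543… → 5.68

5.68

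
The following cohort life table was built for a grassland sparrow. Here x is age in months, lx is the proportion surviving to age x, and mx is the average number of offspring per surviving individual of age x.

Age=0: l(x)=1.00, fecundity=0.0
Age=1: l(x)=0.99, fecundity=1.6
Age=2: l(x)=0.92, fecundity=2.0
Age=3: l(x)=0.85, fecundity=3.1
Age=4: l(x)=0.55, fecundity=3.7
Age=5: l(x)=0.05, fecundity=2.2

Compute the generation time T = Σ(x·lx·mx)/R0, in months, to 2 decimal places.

lx·mx: 0, 1.584, 1.84, 2.635, 2.035, 0.11 → R0 = 8.204
x·lx·mx: 0, 1.584, 3.68, 7.905, 8.14, 0.55 → Σ = 21.859
T = 21.859 / 8.204 = 2.664432… → 2.66

2.66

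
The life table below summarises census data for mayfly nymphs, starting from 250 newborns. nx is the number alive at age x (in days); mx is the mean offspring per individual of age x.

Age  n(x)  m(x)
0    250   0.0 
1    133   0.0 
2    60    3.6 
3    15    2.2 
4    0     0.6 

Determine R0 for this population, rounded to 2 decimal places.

lx = nx/n0 = nx/250: 1, 0.532, 0.24, 0.06, 0
lx·mx by age: 0, 0, 0.864, 0.132, 0
R0 = Σ lx·mx = 0.996 → 1.00

1.00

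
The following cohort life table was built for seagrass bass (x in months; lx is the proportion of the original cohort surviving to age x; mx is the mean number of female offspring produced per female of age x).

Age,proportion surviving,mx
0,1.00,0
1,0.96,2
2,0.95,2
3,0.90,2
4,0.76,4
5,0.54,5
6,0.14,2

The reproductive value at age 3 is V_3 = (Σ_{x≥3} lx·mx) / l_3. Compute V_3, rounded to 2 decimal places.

8.69

lx·mx for x ≥ 3: 1.8, 3.04, 2.7, 0.28 → sum = 7.82
V_3 = 7.82 / l_3 = 7.82 / 0.9 = 8.688889… → 8.69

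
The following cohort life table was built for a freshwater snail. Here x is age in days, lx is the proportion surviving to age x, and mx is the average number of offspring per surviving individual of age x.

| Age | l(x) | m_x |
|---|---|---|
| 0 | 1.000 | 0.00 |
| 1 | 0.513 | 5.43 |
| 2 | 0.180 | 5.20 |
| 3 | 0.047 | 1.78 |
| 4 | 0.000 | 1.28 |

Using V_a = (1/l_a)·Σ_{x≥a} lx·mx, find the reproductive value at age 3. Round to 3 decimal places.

1.780

lx·mx for x ≥ 3: 0.08366, 0 → sum = 0.08366
V_3 = 0.08366 / l_3 = 0.08366 / 0.047 = 1.78 → 1.780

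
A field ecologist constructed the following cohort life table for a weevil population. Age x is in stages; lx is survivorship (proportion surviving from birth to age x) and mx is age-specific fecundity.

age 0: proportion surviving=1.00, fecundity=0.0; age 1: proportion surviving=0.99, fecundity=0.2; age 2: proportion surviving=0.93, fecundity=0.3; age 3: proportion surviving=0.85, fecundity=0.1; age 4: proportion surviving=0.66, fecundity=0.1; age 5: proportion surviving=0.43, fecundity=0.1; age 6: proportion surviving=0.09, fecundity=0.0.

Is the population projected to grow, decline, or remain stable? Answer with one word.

declining

R0 = Σ lx·mx = 0 + 0.198 + 0.279 + 0.085 + 0.066 + 0.043 + 0 = 0.671
R0 < 1, so the population is declining.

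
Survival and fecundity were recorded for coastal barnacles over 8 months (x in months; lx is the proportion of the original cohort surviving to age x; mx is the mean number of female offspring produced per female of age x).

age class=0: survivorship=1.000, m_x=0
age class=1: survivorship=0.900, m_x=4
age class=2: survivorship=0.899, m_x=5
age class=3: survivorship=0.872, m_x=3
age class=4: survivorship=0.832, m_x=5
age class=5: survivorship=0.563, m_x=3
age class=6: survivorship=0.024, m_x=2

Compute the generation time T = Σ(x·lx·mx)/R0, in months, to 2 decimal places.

lx·mx: 0, 3.6, 4.495, 2.616, 4.16, 1.689, 0.048 → R0 = 16.608
x·lx·mx: 0, 3.6, 8.99, 7.848, 16.64, 8.445, 0.288 → Σ = 45.811
T = 45.811 / 16.608 = 2.758369… → 2.76

2.76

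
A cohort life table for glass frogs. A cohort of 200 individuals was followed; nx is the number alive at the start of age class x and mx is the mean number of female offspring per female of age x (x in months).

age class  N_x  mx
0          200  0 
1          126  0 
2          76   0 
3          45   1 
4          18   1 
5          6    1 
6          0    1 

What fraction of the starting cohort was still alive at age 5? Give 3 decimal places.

l_5 = n_5/n_0 = 6/200 = 0.03 → 0.030

0.030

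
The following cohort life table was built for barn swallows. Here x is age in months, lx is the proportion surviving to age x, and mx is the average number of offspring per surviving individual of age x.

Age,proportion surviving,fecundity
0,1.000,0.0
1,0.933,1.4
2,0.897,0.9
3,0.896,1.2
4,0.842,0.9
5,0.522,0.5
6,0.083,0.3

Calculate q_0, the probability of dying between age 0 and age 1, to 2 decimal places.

0.07

q_0 = (l_0 − l_1) / l_0 = (1 − 0.933) / 1
     = 0.067 / 1 = 0.067 → 0.07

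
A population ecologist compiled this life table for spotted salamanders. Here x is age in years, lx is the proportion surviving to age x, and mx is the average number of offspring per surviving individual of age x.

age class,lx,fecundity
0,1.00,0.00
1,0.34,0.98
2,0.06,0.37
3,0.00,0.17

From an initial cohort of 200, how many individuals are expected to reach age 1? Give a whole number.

Expected survivors = N0 · l_1 = 200 × 0.34 = 68 → 68

68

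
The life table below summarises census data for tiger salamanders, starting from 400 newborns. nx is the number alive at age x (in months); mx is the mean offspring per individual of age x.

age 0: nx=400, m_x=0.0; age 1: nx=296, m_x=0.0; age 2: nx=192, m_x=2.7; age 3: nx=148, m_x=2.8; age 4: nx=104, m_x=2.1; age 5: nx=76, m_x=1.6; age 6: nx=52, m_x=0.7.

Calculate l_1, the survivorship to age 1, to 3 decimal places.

0.740

l_1 = n_1/n_0 = 296/400 = 0.74 → 0.740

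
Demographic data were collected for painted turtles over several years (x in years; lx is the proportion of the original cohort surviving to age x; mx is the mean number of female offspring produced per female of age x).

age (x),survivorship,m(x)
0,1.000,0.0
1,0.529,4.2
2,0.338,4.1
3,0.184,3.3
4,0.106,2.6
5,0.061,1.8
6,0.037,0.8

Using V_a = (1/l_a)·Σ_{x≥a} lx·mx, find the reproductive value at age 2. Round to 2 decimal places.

lx·mx for x ≥ 2: 1.3858, 0.6072, 0.2756, 0.1098, 0.0296 → sum = 2.408
V_2 = 2.408 / l_2 = 2.408 / 0.338 = 7.12426… → 7.12

7.12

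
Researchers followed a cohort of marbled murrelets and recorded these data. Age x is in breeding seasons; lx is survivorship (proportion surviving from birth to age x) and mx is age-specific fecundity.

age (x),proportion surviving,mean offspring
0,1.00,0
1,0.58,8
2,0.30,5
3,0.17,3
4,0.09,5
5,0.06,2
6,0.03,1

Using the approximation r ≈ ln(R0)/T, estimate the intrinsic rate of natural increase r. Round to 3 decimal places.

1.222

R0 = Σ lx·mx = 0 + 4.64 + 1.5 + 0.51 + 0.45 + 0.12 + 0.03 = 7.25
Σ x·lx·mx = 11.75; T = 11.75/7.25 = 1.62069…
r ≈ ln(R0)/T = ln(7.25)/1.62069… = 1.22232… → 1.222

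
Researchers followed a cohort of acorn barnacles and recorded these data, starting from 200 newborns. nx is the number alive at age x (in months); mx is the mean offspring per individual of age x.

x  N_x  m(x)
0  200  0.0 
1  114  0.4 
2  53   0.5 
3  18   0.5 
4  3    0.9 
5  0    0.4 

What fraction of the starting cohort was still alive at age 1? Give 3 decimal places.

0.570

l_1 = n_1/n_0 = 114/200 = 0.57 → 0.570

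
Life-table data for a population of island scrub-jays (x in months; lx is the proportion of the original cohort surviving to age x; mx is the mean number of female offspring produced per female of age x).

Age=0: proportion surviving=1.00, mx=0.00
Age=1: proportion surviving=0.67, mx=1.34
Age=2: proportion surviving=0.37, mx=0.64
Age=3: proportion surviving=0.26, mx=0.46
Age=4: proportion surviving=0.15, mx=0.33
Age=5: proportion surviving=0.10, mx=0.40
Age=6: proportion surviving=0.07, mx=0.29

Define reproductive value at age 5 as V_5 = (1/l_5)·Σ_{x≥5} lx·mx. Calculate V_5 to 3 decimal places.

lx·mx for x ≥ 5: 0.04, 0.0203 → sum = 0.0603
V_5 = 0.0603 / l_5 = 0.0603 / 0.1 = 0.603 → 0.603

0.603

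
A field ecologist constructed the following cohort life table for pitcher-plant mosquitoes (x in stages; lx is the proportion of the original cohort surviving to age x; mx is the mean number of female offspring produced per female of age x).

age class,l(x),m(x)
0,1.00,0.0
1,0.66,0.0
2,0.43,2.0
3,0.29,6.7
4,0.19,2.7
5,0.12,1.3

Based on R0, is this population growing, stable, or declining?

growing

R0 = Σ lx·mx = 0 + 0 + 0.86 + 1.943 + 0.513 + 0.156 = 3.472
R0 > 1, so the population is growing.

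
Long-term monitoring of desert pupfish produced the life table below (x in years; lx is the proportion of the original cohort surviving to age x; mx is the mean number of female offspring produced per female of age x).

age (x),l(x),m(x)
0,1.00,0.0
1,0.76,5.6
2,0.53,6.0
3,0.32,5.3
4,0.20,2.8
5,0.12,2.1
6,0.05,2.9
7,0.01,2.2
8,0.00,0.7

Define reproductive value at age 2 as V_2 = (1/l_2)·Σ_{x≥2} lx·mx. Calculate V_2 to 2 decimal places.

lx·mx for x ≥ 2: 3.18, 1.696, 0.56, 0.252, 0.145, 0.022, 0 → sum = 5.855
V_2 = 5.855 / l_2 = 5.855 / 0.53 = 11.04717… → 11.05

11.05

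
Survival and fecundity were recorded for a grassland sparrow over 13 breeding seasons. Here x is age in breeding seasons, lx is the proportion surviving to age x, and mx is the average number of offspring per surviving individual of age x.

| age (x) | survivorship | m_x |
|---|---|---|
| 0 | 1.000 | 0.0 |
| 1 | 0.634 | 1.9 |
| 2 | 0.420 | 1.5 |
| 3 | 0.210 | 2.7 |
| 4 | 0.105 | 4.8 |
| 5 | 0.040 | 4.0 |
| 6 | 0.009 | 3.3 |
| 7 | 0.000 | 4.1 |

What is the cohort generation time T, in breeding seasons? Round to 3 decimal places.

lx·mx: 0, 1.2046, 0.63, 0.567, 0.504, 0.16, 0.0297, 0 → R0 = 3.0953
x·lx·mx: 0, 1.2046, 1.26, 1.701, 2.016, 0.8, 0.1782, 0 → Σ = 7.1598
T = 7.1598 / 3.0953 = 2.31312… → 2.313

2.313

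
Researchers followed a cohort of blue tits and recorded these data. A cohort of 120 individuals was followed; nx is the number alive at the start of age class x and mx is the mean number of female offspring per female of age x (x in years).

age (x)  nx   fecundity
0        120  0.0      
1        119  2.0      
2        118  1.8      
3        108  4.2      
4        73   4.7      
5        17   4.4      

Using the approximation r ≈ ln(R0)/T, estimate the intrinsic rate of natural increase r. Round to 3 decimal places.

0.841

lx = nx/n0 = nx/120: 1, 0.99167…, 0.98333…, 0.9, 0.60833…, 0.14167…
R0 = Σ lx·mx = 0 + 1.98333… + 1.77… + 3.78 + 2.85917… + 0.62333… = 11.015833…
Σ x·lx·mx = 31.416667…; T = 31.416667…/11.015833… = 2.85196…
r ≈ ln(R0)/T = ln(11.015833…)/2.85196… = 0.84129… → 0.841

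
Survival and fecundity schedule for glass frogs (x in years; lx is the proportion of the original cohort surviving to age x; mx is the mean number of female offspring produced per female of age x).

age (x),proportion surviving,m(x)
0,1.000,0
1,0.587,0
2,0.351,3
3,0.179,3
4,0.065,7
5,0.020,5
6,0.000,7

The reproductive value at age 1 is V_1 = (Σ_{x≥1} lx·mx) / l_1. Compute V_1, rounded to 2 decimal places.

3.65

lx·mx for x ≥ 1: 0, 1.053, 0.537, 0.455, 0.1, 0 → sum = 2.145
V_1 = 2.145 / l_1 = 2.145 / 0.587 = 3.654174… → 3.65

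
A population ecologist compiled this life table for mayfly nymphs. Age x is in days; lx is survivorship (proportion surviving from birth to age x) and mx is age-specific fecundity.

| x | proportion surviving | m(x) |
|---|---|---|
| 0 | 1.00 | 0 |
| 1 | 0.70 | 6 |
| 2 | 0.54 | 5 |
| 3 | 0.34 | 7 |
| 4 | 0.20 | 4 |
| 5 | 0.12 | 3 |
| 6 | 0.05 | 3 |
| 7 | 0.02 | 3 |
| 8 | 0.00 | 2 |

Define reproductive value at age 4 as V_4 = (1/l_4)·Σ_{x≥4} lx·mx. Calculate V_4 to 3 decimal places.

6.850

lx·mx for x ≥ 4: 0.8, 0.36, 0.15, 0.06, 0 → sum = 1.37
V_4 = 1.37 / l_4 = 1.37 / 0.2 = 6.85 → 6.850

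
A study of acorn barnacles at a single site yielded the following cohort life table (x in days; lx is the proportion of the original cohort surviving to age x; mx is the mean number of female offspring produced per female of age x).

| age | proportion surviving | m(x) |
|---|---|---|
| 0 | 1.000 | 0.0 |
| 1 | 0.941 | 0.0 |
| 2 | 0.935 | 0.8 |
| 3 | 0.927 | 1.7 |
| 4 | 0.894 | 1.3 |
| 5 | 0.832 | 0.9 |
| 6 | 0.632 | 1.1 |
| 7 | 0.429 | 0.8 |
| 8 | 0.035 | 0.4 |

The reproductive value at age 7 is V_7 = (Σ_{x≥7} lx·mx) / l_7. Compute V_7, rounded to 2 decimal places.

lx·mx for x ≥ 7: 0.3432, 0.014 → sum = 0.3572
V_7 = 0.3572 / l_7 = 0.3572 / 0.429 = 0.832634… → 0.83

0.83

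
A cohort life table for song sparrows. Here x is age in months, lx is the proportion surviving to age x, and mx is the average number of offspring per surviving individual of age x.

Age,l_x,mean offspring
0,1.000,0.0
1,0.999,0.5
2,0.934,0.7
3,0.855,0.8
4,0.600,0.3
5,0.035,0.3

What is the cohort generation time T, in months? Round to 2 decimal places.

lx·mx: 0, 0.4995, 0.6538, 0.684, 0.18, 0.0105 → R0 = 2.0278
x·lx·mx: 0, 0.4995, 1.3076, 2.052, 0.72, 0.0525 → Σ = 4.6316
T = 4.6316 / 2.0278 = 2.284052… → 2.28

2.28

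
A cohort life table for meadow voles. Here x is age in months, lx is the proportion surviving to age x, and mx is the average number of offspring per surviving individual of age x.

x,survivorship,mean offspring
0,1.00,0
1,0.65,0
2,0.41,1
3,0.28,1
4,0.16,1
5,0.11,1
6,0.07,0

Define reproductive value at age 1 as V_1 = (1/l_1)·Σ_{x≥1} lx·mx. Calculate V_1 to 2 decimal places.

lx·mx for x ≥ 1: 0, 0.41, 0.28, 0.16, 0.11, 0 → sum = 0.96
V_1 = 0.96 / l_1 = 0.96 / 0.65 = 1.476923… → 1.48

1.48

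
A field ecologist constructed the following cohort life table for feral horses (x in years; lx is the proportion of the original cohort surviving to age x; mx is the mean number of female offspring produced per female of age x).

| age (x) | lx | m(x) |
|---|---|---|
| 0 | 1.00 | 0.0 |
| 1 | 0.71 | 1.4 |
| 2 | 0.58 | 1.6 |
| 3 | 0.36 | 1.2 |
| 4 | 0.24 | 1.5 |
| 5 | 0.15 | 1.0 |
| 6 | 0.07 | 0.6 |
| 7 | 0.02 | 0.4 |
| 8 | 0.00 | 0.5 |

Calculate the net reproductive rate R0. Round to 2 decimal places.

2.91

lx·mx by age: 0, 0.994, 0.928, 0.432, 0.36, 0.15, 0.042, 0.008, 0
R0 = Σ lx·mx = 2.914 → 2.91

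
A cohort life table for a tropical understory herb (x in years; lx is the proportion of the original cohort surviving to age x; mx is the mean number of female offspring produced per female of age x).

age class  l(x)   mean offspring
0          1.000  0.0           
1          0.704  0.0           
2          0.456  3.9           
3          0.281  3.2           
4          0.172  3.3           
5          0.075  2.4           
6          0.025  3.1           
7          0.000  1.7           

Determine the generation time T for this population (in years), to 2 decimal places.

2.82

lx·mx: 0, 0, 1.7784, 0.8992, 0.5676, 0.18, 0.0775, 0 → R0 = 3.5027
x·lx·mx: 0, 0, 3.5568, 2.6976, 2.2704, 0.9, 0.465, 0 → Σ = 9.8898
T = 9.8898 / 3.5027 = 2.823479… → 2.82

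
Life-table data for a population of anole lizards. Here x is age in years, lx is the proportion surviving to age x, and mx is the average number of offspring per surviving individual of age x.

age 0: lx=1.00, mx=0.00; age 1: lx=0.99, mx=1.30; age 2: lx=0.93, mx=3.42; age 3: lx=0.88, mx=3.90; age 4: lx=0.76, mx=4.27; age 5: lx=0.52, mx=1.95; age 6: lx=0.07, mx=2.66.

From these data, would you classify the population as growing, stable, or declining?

R0 = Σ lx·mx = 0 + 1.287 + 3.1806 + 3.432 + 3.2452 + 1.014 + 0.1862 = 12.345
R0 > 1, so the population is growing.

growing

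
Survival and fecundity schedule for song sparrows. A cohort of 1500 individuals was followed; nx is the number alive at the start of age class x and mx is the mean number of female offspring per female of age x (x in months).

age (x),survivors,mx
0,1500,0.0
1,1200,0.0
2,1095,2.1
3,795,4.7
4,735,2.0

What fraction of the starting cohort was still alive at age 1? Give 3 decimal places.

0.800

l_1 = n_1/n_0 = 1200/1500 = 0.8 → 0.800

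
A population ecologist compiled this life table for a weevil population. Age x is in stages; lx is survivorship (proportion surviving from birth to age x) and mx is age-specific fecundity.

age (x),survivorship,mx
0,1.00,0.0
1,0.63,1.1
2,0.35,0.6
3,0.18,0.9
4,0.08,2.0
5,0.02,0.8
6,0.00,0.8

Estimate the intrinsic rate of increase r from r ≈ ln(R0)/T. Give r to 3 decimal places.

0.116

R0 = Σ lx·mx = 0 + 0.693 + 0.21 + 0.162 + 0.16 + 0.016 + 0 = 1.241
Σ x·lx·mx = 2.319; T = 2.319/1.241 = 1.86865…
r ≈ ln(R0)/T = ln(1.241)/1.86865… = 0.11555… → 0.116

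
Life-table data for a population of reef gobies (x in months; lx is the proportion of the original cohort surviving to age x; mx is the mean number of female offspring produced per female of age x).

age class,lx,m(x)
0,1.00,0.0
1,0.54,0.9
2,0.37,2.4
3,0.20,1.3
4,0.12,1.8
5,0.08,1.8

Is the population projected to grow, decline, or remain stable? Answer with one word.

growing

R0 = Σ lx·mx = 0 + 0.486 + 0.888 + 0.26 + 0.216 + 0.144 = 1.994
R0 > 1, so the population is growing.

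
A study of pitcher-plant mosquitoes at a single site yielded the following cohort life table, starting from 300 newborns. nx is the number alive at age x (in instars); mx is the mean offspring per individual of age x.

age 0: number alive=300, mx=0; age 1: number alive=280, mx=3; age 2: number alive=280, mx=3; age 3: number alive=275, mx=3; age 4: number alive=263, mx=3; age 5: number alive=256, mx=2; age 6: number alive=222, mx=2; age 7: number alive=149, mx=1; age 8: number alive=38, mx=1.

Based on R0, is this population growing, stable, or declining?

growing

lx = nx/n0 = nx/300: 1, 0.93333…, 0.93333…, 0.91667…, 0.87667…, 0.85333…, 0.74, 0.49667…, 0.12667…
R0 = Σ lx·mx = 0 + 2.8… + 2.8… + 2.75… + 2.63… + 1.706667… + 1.48 + 0.496667… + 0.126667… = 14.79…
R0 > 1, so the population is growing.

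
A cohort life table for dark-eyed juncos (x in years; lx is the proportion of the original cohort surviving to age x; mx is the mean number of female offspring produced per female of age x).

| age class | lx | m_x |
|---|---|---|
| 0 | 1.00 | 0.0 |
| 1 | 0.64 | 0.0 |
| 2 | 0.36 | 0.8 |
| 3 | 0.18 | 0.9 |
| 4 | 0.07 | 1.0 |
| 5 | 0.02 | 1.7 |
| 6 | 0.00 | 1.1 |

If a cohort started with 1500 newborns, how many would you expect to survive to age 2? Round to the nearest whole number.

Expected survivors = N0 · l_2 = 1500 × 0.36 = 540 → 540

540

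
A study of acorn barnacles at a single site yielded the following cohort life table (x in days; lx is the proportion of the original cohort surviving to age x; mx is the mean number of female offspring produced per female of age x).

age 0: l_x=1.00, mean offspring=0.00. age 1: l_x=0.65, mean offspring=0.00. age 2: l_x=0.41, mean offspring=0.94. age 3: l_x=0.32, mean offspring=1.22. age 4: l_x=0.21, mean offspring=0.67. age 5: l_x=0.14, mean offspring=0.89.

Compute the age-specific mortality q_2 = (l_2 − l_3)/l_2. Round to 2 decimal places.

q_2 = (l_2 − l_3) / l_2 = (0.41 − 0.32) / 0.41
     = 0.09 / 0.41 = 0.219512… → 0.22

0.22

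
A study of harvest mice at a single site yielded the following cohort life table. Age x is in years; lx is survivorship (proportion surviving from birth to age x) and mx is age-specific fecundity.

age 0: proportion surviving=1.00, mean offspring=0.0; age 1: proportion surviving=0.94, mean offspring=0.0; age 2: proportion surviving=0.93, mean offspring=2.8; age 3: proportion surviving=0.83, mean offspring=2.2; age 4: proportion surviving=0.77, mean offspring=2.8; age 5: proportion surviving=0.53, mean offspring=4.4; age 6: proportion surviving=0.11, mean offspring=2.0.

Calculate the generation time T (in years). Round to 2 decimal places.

3.53

lx·mx: 0, 0, 2.604, 1.826, 2.156, 2.332, 0.22 → R0 = 9.138
x·lx·mx: 0, 0, 5.208, 5.478, 8.624, 11.66, 1.32 → Σ = 32.29
T = 32.29 / 9.138 = 3.533596… → 3.53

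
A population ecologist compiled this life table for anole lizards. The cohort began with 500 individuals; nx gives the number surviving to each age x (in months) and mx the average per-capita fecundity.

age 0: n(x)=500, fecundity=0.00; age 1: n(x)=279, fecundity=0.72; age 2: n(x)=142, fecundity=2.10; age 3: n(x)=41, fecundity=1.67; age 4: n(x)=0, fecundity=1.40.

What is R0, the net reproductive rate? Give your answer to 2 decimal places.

1.14

lx = nx/n0 = nx/500: 1, 0.558, 0.284, 0.082, 0
lx·mx by age: 0, 0.40176, 0.5964, 0.13694, 0
R0 = Σ lx·mx = 1.1351 → 1.14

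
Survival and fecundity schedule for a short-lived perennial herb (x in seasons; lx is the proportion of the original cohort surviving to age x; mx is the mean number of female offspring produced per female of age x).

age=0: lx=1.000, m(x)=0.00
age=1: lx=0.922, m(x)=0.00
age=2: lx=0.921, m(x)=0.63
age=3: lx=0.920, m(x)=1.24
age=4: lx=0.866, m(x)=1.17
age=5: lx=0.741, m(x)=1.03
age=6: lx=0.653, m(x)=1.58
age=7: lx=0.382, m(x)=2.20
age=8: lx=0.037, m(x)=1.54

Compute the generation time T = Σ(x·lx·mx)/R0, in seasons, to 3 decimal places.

4.603

lx·mx: 0, 0, 0.58023, 1.1408, 1.01322, 0.76323, 1.03174, 0.8404, 0.05698 → R0 = 5.4266
x·lx·mx: 0, 0, 1.16046, 3.4224, 4.05288, 3.81615, 6.19044, 5.8828, 0.45584 → Σ = 24.98097
T = 24.98097 / 5.4266 = 4.603429… → 4.603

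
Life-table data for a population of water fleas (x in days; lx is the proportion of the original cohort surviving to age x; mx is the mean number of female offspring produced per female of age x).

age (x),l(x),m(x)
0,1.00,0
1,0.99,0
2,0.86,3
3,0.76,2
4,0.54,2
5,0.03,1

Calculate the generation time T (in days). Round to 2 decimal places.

2.72

lx·mx: 0, 0, 2.58, 1.52, 1.08, 0.03 → R0 = 5.21
x·lx·mx: 0, 0, 5.16, 4.56, 4.32, 0.15 → Σ = 14.19
T = 14.19 / 5.21 = 2.723608… → 2.72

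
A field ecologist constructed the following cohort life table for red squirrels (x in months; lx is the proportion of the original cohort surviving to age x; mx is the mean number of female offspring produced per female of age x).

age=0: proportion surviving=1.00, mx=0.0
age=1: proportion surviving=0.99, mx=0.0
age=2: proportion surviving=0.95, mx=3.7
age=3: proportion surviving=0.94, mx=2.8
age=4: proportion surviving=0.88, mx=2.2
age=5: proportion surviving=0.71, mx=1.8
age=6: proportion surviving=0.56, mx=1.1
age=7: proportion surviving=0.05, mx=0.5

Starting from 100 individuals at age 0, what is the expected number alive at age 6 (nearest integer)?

56

Expected survivors = N0 · l_6 = 100 × 0.56 = 56 → 56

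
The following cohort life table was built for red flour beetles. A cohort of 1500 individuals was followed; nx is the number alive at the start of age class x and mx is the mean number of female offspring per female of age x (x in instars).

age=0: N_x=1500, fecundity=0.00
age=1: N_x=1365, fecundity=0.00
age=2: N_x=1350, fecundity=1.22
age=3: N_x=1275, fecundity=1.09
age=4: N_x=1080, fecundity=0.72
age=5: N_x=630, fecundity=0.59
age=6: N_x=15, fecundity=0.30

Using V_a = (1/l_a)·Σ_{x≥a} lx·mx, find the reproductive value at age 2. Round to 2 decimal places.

3.10

lx = nx/n0 = nx/1500: 1, 0.91, 0.9, 0.85, 0.72, 0.42, 0.01
lx·mx for x ≥ 2: 1.098, 0.9265, 0.5184, 0.2478, 0.003 → sum = 2.7937
V_2 = 2.7937 / l_2 = 2.7937 / 0.9 = 3.104111… → 3.10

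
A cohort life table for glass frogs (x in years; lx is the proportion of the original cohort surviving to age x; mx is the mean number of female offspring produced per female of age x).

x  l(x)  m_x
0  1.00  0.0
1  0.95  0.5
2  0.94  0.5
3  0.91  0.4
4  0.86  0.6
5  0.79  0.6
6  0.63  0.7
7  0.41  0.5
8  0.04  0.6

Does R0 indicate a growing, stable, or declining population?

R0 = Σ lx·mx = 0 + 0.475 + 0.47 + 0.364 + 0.516 + 0.474 + 0.441 + 0.205 + 0.024 = 2.969
R0 > 1, so the population is growing.

growing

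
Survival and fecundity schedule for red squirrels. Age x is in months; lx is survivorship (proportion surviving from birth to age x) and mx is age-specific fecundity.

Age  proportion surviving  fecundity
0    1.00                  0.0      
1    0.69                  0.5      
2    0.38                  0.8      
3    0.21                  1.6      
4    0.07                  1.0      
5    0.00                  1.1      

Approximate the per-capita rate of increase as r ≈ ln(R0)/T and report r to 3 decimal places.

0.025

R0 = Σ lx·mx = 0 + 0.345 + 0.304 + 0.336 + 0.07 + 0 = 1.055
Σ x·lx·mx = 2.241; T = 2.241/1.055 = 2.12417…
r ≈ ln(R0)/T = ln(1.055)/2.12417… = 0.02521… → 0.025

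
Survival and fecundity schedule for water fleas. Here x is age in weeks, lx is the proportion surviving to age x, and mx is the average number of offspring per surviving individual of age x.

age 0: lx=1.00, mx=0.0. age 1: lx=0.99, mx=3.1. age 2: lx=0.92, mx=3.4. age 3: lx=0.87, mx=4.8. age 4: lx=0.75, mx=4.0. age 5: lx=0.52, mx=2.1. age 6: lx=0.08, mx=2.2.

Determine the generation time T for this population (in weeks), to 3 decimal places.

lx·mx: 0, 3.069, 3.128, 4.176, 3, 1.092, 0.176 → R0 = 14.641
x·lx·mx: 0, 3.069, 6.256, 12.528, 12, 5.46, 1.056 → Σ = 40.369
T = 40.369 / 14.641 = 2.757257… → 2.757

2.757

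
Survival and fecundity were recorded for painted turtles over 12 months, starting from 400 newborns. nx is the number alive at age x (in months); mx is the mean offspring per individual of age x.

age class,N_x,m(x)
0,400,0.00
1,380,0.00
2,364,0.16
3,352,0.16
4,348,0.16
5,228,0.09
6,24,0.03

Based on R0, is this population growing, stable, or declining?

lx = nx/n0 = nx/400: 1, 0.95, 0.91, 0.88, 0.87, 0.57, 0.06
R0 = Σ lx·mx = 0 + 0 + 0.1456 + 0.1408 + 0.1392 + 0.0513 + 0.0018 = 0.4787
R0 < 1, so the population is declining.

declining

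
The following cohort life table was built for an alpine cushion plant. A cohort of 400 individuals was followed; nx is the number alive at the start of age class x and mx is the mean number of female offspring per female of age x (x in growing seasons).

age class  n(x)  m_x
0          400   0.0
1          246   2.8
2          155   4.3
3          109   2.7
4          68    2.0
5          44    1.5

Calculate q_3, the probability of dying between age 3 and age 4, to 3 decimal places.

lx = nx/n0 = nx/400: 1, 0.615, 0.3875, 0.2725, 0.17, 0.11
q_3 = (l_3 − l_4) / l_3 = (0.2725 − 0.17) / 0.2725
     = 0.1025 / 0.2725 = 0.376147… → 0.376

0.376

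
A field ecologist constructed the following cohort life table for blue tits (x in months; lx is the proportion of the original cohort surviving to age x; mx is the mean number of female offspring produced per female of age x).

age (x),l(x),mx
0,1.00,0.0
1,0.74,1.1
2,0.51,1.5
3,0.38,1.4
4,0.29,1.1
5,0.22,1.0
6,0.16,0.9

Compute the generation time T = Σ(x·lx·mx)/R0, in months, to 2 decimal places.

2.57

lx·mx: 0, 0.814, 0.765, 0.532, 0.319, 0.22, 0.144 → R0 = 2.794
x·lx·mx: 0, 0.814, 1.53, 1.596, 1.276, 1.1, 0.864 → Σ = 7.18
T = 7.18 / 2.794 = 2.569792… → 2.57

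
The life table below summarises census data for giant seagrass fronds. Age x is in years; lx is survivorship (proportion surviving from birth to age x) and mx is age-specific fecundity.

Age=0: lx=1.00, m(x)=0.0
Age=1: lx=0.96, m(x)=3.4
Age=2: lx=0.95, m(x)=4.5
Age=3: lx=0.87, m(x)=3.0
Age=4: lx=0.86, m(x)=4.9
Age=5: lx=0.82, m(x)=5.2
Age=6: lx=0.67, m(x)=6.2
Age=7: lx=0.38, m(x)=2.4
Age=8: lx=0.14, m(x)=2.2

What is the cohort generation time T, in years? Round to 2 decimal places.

3.82

lx·mx: 0, 3.264, 4.275, 2.61, 4.214, 4.264, 4.154, 0.912, 0.308 → R0 = 24.001
x·lx·mx: 0, 3.264, 8.55, 7.83, 16.856, 21.32, 24.924, 6.384, 2.464 → Σ = 91.592
T = 91.592 / 24.001 = 3.816174… → 3.82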